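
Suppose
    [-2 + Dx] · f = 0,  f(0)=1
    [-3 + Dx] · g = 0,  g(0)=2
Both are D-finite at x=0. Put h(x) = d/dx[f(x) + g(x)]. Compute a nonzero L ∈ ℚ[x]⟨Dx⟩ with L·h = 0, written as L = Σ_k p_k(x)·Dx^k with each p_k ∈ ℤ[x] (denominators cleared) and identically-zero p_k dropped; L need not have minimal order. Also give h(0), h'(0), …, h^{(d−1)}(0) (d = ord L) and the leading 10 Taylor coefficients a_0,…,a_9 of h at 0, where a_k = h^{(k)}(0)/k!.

f: a_k = 1, 2, 2, 4/3, 2/3, 4/15, 4/45, 8/315, 2/315, 4/2835, …
g: a_k = 2, 6, 9, 9, 27/4, 81/20, 81/40, 243/280, 729/2240, 243/2240, …
L₀ := lclm(L_f,L_g); ord L₀ ≤ 1+1.
Derive L from L₀ (diff closure).
L = 6 - 5·Dx + Dx^2  (order 2).
h: a_k = 8, 22, 31, 89/3, 259/12, 761/60, 2251/360, 6689/2520, 19939/20160, 59561/181440, …
ICs: h(0) = 8, h′(0) = 22.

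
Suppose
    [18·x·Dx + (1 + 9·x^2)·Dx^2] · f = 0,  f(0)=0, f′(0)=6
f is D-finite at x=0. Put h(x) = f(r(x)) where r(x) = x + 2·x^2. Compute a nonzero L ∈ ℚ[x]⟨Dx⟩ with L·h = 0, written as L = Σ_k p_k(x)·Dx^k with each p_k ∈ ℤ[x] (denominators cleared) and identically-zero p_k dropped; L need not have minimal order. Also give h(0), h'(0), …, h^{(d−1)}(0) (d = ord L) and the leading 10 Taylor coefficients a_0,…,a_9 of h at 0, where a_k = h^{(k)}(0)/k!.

L = (-4 + 18·x + 144·x^2 + 432·x^3 + 432·x^4)·Dx + (1 + 4·x + 9·x^2 + 72·x^3 + 180·x^4 + 144·x^5)·Dx^2  (order 2).
h: a_k = 0, 6, 12, -18, -108, -594/5, 828, 22842/7, -972, -40338, …
ICs: h(0) = 0, h′(0) = 6.

f: a_k = 0, 6, 0, -18, 0, 486/5, 0, -4374/7, 0, 4374, …
Substitute x→r, Dx→(1/r')Dx; clear ⇒ L₀.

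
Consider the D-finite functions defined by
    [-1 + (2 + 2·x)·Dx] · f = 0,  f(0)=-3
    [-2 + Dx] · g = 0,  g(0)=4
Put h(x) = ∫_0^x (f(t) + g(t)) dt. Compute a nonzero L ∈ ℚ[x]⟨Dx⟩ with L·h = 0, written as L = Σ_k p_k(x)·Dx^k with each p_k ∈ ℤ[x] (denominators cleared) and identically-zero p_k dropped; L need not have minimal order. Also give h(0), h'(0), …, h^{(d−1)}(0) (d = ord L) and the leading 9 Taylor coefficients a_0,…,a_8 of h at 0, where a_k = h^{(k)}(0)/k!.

L = (10 + 8·x)·Dx + (-17 - 32·x - 16·x^2)·Dx^2 + (6 + 14·x + 8·x^2)·Dx^3  (order 3).
h: a_k = 0, 1, 13/4, 67/24, 247/192, 1069/1920, 3781/23040, 19219/322560, 34351/5160960, …
ICs: h(0) = 0, h′(0) = 1, h′′(0) = 13/2.

f: a_k = -3, -3/2, 3/8, -3/16, 15/128, -21/256, 63/1024, -99/2048, 1287/32768, …
g: a_k = 4, 8, 8, 16/3, 8/3, 16/15, 16/45, 32/315, 8/315, …
h₀=f+g: left-lcm gives L₀, ord ≤ 2.
h=∫₀ˣh₀: take L = L₀·Dx.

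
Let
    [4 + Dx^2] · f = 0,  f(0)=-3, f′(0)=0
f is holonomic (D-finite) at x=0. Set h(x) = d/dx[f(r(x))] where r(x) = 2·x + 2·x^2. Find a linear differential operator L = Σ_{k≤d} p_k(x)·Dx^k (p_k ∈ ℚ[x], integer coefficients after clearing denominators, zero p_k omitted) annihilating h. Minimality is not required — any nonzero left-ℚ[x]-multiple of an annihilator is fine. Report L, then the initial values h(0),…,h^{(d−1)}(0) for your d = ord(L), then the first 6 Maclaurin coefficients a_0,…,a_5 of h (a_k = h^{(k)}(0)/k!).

f: a_k = -3, 0, 6, 0, -2, 0, …
L₀ from L_f via x↦r, Dx↦r'^{-1}Dx.
Differentiate: ansatz ord ≤ ord L₀ ⇒ L.
L = (28 + 128·x + 384·x^2 + 512·x^3 + 256·x^4) + (-6 - 12·x)·Dx + (1 + 4·x + 4·x^2)·Dx^2  (order 2).
h: a_k = 0, 48, 144, -32, -640, -5248/5, …
ICs: h(0) = 0, h′(0) = 48.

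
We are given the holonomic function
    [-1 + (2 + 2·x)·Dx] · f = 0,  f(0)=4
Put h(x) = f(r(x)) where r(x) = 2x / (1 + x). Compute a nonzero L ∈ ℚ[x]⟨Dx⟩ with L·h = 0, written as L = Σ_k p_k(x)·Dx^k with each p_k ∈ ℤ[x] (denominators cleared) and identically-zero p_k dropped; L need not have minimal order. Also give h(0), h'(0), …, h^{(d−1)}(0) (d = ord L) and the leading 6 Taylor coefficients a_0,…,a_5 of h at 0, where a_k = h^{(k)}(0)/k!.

L = -1 + (1 + 4·x + 3·x^2)·Dx  (order 1).
h: a_k = 4, 4, -6, 10, -37/2, 75/2, …
ICs: h(0) = 4.

f: a_k = 4, 2, -1/2, 1/4, -5/32, 7/64, …
f∘r: x↦r, Dx↦Dx/r' in L_f ⇒ L₀.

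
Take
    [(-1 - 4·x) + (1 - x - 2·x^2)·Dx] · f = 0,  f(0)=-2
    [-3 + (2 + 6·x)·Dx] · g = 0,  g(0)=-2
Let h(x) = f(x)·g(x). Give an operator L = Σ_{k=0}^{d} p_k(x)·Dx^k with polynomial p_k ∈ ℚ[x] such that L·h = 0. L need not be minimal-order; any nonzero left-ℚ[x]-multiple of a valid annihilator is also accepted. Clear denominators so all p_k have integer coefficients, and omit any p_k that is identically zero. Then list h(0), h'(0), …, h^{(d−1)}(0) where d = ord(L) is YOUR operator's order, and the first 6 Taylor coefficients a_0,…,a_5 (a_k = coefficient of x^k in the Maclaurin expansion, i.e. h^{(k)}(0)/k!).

L = (5 + 11·x + 18·x^2) + (-2 - 4·x + 10·x^2 + 12·x^3)·Dx  (order 1).
h: a_k = 4, 10, 27/2, 161/4, 1747/32, 10347/64, …
ICs: h(0) = 4.

f: a_k = -2, -2, -6, -10, -22, -42, …
g: a_k = -2, -3, 9/4, -27/8, 405/64, -1701/128, …
f·g: L₀ = L_f ⊗_s L_g, ord ≤ 1·1.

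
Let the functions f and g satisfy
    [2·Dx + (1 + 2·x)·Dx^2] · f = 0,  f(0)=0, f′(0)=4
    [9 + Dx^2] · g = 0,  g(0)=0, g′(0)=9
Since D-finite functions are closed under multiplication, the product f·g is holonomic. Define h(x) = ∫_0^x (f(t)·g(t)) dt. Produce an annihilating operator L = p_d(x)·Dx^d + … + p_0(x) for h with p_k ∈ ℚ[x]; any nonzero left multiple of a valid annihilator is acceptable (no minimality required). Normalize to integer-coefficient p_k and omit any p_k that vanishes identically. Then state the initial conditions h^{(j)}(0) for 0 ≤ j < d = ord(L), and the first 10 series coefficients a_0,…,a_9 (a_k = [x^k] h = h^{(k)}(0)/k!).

f: a_k = 0, 4, -4, 16/3, -8, 64/5, -64/3, 256/7, -64, 1024/9, …
g: a_k = 0, 9, 0, -27/2, 0, 243/40, 0, -729/560, 0, 729/4480, …
Sym-product of L_f,L_g gives L₀ (≤ ord 4).
Integrate: L := L₀·Dx.
L = (63 + 1053·x + 3969·x^2 + 5832·x^3 + 2916·x^4)·Dx + (63 + 450·x + 972·x^2 + 648·x^3)·Dx^2 + (25 + 270·x + 918·x^2 + 1296·x^3 + 648·x^4)·Dx^3 + (7 + 50·x + 108·x^2 + 72·x^3)·Dx^4 + (2 + 17·x + 53·x^2 + 72·x^3 + 36·x^4)·Dx^5  (order 5).
h: a_k = 0, 0, 0, 12, -9, -6/5, -3, 135/14, -1083/80, 571/28, …
ICs: h(0) = 0, h′(0) = 0, h′′(0) = 0, h′′′(0) = 72, h′′′′(0) = -216.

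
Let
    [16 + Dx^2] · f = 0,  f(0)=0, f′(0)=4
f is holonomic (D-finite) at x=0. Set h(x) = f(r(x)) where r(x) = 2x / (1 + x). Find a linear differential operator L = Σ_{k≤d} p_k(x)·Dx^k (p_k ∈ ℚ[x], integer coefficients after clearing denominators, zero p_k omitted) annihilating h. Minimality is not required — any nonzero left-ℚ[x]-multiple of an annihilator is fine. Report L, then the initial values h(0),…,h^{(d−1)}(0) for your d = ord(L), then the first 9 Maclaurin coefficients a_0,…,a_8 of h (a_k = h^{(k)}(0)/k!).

f: a_k = 0, 4, 0, -32/3, 0, 128/15, 0, -1024/315, 0, …
Substitute x→r, Dx→(1/r')Dx; clear ⇒ L₀.
L = 64 + (2 + 6·x + 6·x^2 + 2·x^3)·Dx + (1 + 4·x + 6·x^2 + 4·x^3 + x^4)·Dx^2  (order 2).
h: a_k = 0, 8, -8, -232/3, 248, -3464/15, -520, 758488/315, -218728/45, …
ICs: h(0) = 0, h′(0) = 8.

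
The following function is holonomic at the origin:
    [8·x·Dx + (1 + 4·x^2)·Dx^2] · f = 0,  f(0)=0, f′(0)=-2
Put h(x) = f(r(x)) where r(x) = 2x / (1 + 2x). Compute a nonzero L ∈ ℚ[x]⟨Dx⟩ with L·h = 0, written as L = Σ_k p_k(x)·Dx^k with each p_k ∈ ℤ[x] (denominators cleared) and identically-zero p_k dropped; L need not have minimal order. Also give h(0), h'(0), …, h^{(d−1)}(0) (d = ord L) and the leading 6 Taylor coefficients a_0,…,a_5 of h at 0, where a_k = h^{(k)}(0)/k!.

f: a_k = 0, -2, 0, 8/3, 0, -32/5, …
Change of var in L_f (x↦r) gives L₀.
L = (4 + 40·x)·Dx + (1 + 4·x + 20·x^2)·Dx^2  (order 2).
h: a_k = 0, -4, 8, 16/3, -96, 1216/5, …
ICs: h(0) = 0, h′(0) = -4.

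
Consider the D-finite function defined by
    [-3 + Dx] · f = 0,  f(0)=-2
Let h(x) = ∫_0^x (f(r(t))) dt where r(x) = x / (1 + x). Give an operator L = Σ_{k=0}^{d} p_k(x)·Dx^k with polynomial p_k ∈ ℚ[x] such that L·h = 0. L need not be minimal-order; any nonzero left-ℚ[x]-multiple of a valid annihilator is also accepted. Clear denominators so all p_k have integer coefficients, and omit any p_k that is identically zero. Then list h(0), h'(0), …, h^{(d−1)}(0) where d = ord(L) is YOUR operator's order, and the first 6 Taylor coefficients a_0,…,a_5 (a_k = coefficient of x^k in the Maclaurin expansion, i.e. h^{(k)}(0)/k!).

f: a_k = -2, -6, -9, -9, -27/4, -81/20, …
Substitute x→r, Dx→(1/r')Dx; clear ⇒ L₀.
h=∫h₀ ⇒ L = L₀·Dx.
L = -3·Dx + (1 + 2·x + x^2)·Dx^2  (order 2).
h: a_k = 0, -2, -3, -1, 3/4, -3/20, …
ICs: h(0) = 0, h′(0) = -2.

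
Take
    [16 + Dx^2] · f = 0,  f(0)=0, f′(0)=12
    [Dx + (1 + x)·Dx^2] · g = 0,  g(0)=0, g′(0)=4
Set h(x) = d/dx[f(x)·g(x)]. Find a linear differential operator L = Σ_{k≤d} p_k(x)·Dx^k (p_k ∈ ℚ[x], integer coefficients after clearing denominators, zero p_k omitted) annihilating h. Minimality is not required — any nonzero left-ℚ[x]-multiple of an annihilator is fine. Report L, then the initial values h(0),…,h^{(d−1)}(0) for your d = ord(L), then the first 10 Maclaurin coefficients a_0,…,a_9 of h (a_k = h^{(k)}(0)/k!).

L = (96160 + 647168·x + 1757184·x^2 + 2482176·x^3 + 1931264·x^4 + 786432·x^5 + 131072·x^6) + (13728 + 74144·x + 156160·x^2 + 161280·x^3 + 81920·x^4 + 16384·x^5)·Dx + (13546 + 87008·x + 228848·x^2 + 316416·x^3 + 242944·x^4 + 98304·x^5 + 16384·x^6)·Dx^2 + (858 + 4634·x + 9760·x^2 + 10080·x^3 + 5120·x^4 + 1024·x^5)·Dx^3 + (471 + 2910·x + 7439·x^2 + 10080·x^3 + 7640·x^4 + 3072·x^5 + 512·x^6)·Dx^4  (order 4).
h: a_k = 0, 96, -72, -448, 260, 416, -952/5, -3968/21, 582/7, 30176/945, …
ICs: h(0) = 0, h′(0) = 96, h′′(0) = -144, h′′′(0) = -2688.

f: a_k = 0, 12, 0, -32, 0, 128/5, 0, -1024/105, 0, 2048/945, …
g: a_k = 0, 4, -2, 4/3, -1, 4/5, -2/3, 4/7, -1/2, 4/9, …
L₀ := L_f ⊗_s L_g (sym. prod.), ord ≤ 4.
Differentiate: ansatz ord ≤ ord L₀ ⇒ L.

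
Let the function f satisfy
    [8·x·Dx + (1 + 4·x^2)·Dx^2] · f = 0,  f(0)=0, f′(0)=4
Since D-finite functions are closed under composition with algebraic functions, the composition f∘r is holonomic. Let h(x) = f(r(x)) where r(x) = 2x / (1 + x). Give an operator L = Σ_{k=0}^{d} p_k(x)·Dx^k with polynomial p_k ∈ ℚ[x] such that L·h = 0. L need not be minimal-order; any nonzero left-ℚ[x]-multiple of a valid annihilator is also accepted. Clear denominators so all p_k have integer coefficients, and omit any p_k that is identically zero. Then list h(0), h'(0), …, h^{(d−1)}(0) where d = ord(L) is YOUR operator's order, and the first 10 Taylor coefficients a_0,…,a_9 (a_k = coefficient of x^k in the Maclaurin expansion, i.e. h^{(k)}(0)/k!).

f: a_k = 0, 4, 0, -16/3, 0, 64/5, 0, -256/7, 0, 1024/9, …
h₀=f(r): pull back L_f along r ⇒ L₀.
L = (2 + 34·x)·Dx + (1 + 2·x + 17·x^2)·Dx^2  (order 2).
h: a_k = 0, 8, -8, -104/3, 120, 808/5, -4888/3, 5816/7, 19320, -407992/9, …
ICs: h(0) = 0, h′(0) = 8.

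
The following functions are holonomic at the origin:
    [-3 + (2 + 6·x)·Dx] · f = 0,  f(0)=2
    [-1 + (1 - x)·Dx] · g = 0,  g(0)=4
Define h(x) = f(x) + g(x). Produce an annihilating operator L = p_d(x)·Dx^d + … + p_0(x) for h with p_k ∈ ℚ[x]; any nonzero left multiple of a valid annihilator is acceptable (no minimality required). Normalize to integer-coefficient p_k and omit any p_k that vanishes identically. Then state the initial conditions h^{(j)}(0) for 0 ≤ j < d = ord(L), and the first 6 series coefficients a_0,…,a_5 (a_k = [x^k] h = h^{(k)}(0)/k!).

L = (21 + 27·x) + (-17 - 30·x - 81·x^2)·Dx + (-2 + 14·x + 42·x^2 - 54·x^3)·Dx^2  (order 2).
h: a_k = 6, 7, 7/4, 59/8, -149/64, 2213/128, …
ICs: h(0) = 6, h′(0) = 7.

f: a_k = 2, 3, -9/4, 27/8, -405/64, 1701/128, …
g: a_k = 4, 4, 4, 4, 4, 4, …
Weyl lclm of L_f,L_g ⇒ L₀ (ord ≤ 2).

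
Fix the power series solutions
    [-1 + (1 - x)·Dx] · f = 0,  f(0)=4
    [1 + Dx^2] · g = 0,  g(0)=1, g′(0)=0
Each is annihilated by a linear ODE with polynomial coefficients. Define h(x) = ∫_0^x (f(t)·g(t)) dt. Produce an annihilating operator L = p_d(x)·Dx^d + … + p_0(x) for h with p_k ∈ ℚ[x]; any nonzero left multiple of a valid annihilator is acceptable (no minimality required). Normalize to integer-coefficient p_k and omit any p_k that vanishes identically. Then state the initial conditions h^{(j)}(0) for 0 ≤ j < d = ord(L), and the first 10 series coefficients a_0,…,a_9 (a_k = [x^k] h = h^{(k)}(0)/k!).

f: a_k = 4, 4, 4, 4, 4, 4, 4, 4, 4, 4, …
g: a_k = 1, 0, -1/2, 0, 1/24, 0, -1/720, 0, 1/40320, 0, …
Sym-product of L_f,L_g gives L₀ (≤ ord 2).
h=∫₀ˣh₀: take L = L₀·Dx.
L = (-1 + x)·Dx + 2·Dx^2 + (-1 + x)·Dx^3  (order 3).
h: a_k = 0, 4, 2, 2/3, 1/2, 13/30, 13/36, 389/1260, 389/1440, 4357/18144, …
ICs: h(0) = 0, h′(0) = 4, h′′(0) = 4.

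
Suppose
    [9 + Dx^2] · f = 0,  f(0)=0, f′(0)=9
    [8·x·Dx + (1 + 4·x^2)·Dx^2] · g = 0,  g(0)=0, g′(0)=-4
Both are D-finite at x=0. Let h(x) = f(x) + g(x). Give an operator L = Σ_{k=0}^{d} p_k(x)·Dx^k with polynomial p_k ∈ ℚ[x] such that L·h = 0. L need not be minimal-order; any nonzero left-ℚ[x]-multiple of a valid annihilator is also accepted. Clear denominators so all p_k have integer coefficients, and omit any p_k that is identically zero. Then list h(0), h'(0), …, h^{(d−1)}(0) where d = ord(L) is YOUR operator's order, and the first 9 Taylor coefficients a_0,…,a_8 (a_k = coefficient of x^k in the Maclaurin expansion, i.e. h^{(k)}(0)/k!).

f: a_k = 0, 9, 0, -27/2, 0, 243/40, 0, -729/560, 0, …
g: a_k = 0, -4, 0, 16/3, 0, -64/5, 0, 256/7, 0, …
Weyl lclm of L_f,L_g ⇒ L₀ (ord ≤ 4).
L = (-2808·x + 19008·x^3 + 10368·x^5)·Dx + (9 + 1548·x^2 + 7344·x^4 + 5184·x^6)·Dx^2 + (-312·x + 2112·x^3 + 1152·x^5)·Dx^3 + (1 + 172·x^2 + 816·x^4 + 576·x^6)·Dx^4  (order 4).
h: a_k = 0, 5, 0, -49/6, 0, -269/40, 0, 19751/560, 0, …
ICs: h(0) = 0, h′(0) = 5, h′′(0) = 0, h′′′(0) = -49.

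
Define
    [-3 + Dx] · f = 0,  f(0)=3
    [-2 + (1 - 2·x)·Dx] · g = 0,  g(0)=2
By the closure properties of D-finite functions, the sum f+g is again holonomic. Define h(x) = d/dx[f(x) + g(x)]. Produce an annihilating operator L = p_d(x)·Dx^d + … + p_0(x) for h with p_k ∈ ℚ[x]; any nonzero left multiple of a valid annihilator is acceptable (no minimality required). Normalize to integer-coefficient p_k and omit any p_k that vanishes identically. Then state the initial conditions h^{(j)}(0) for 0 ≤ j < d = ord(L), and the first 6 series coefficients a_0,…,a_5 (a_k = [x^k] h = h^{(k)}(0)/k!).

L = (36 + 72·x) + (-15 - 36·x + 36·x^2)·Dx + (1 + 4·x - 12·x^2)·Dx^2  (order 2).
h: a_k = 13, 43, 177/2, 337/2, 2803/8, 31449/40, …
ICs: h(0) = 13, h′(0) = 43.

f: a_k = 3, 9, 27/2, 27/2, 81/8, 243/40, …
g: a_k = 2, 4, 8, 16, 32, 64, …
L₀ := lclm(L_f,L_g); ord L₀ ≤ 1+1.
Derive L from L₀ (diff closure).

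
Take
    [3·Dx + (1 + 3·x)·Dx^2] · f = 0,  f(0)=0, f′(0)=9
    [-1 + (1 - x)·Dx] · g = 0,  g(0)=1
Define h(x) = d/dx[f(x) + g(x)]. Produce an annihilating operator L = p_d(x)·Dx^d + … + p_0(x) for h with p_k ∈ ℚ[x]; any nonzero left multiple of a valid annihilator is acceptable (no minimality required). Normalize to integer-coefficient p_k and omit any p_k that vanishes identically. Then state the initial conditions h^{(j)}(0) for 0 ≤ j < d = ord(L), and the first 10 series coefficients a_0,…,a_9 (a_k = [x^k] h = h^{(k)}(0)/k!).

L = (-54 - 18·x) + (12 - 72·x - 36·x^2)·Dx + (5 + 13·x - 9·x^2 - 9·x^3)·Dx^2  (order 2).
h: a_k = 10, -25, 84, -239, 734, -2181, 6568, -19675, 59058, -177137, …
ICs: h(0) = 10, h′(0) = -25.

f: a_k = 0, 9, -27/2, 27, -243/4, 729/5, -729/2, 6561/7, -19683/8, 6561, …
g: a_k = 1, 1, 1, 1, 1, 1, 1, 1, 1, 1, …
Weyl lclm of L_f,L_g ⇒ L₀ (ord ≤ 3).
Differentiate: ansatz ord ≤ ord L₀ ⇒ L.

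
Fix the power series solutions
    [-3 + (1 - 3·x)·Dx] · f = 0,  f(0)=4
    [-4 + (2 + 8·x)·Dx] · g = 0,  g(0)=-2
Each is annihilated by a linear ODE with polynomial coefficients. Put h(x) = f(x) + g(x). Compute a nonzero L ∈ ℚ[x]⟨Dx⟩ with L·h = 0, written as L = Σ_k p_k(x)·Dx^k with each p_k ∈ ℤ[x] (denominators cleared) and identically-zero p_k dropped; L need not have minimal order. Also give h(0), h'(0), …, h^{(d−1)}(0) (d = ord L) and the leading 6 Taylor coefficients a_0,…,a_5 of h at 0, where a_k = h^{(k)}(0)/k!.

f: a_k = 4, 12, 36, 108, 324, 972, …
g: a_k = -2, -4, 4, -8, 20, -56, …
Sum ⇒ L₀ = lclm(L_f,L_g) in ℚ(x)⟨Dx⟩.
L = (-48 - 108·x) + (22 + 120·x + 324·x^2)·Dx + (-1 - 19·x - 6·x^2 + 216·x^3)·Dx^2  (order 2).
h: a_k = 2, 8, 40, 100, 344, 916, …
ICs: h(0) = 2, h′(0) = 8.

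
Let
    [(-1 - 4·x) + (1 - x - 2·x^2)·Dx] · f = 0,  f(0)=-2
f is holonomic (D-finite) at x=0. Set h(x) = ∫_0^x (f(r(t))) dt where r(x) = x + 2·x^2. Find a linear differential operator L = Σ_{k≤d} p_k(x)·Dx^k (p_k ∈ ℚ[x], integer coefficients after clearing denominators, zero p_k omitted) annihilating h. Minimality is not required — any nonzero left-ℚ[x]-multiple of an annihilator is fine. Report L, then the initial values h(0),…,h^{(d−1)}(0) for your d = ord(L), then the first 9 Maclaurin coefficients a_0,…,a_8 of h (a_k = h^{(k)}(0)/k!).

f: a_k = -2, -2, -6, -10, -22, -42, -86, -170, -342, …
Substitute x→r, Dx→(1/r')Dx; clear ⇒ L₀.
h=∫₀ˣh₀: take L = L₀·Dx.
L = (1 + 8·x + 24·x^2 + 32·x^3)·Dx + (-1 + x + 4·x^2 + 8·x^3 + 8·x^4)·Dx^2  (order 2).
h: a_k = 0, -2, -1, -10/3, -17/2, -106/5, -169/3, -1114/7, -1793/4, …
ICs: h(0) = 0, h′(0) = -2.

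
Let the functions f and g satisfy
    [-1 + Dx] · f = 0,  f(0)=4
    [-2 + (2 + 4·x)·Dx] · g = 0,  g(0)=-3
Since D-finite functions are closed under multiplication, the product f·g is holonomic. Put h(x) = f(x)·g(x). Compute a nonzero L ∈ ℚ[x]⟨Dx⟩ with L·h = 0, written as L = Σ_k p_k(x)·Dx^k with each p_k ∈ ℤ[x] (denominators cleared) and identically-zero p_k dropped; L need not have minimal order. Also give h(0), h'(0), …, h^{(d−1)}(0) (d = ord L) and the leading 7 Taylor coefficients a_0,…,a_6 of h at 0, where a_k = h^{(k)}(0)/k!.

L = (-2 - 2·x) + (1 + 2·x)·Dx  (order 1).
h: a_k = -12, -24, -12, -8, 2, -28/5, 122/15, …
ICs: h(0) = -12.

f: a_k = 4, 4, 2, 2/3, 1/6, 1/30, 1/180, …
g: a_k = -3, -3, 3/2, -3/2, 15/8, -21/8, 63/16, …
Product ⇒ symmetric product L₀, ord ≤ 1.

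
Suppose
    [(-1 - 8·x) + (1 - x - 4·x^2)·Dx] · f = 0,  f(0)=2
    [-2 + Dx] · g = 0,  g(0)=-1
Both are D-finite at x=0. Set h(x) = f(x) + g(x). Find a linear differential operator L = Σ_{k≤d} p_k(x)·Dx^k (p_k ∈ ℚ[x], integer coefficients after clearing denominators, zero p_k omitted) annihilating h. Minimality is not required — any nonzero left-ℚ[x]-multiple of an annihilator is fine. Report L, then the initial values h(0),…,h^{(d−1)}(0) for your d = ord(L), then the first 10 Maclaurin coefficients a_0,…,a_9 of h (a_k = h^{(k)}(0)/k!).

L = (-16 - 20·x - 240·x^2 - 128·x^3) + (6 + 32·x + 124·x^2 - 32·x^3 - 64·x^4)·Dx + (1 - 11·x - 2·x^2 + 48·x^3 + 32·x^4)·Dx^2  (order 2).
h: a_k = 1, 0, 8, 50/3, 172/3, 1946/15, 16286/45, 277822/315, 733948/315, 16607426/2835, …
ICs: h(0) = 1, h′(0) = 0.

f: a_k = 2, 2, 10, 18, 58, 130, 362, 882, 2330, 5858, …
g: a_k = -1, -2, -2, -4/3, -2/3, -4/15, -4/45, -8/315, -2/315, -4/2835, …
L₀ := lclm(L_f,L_g); ord L₀ ≤ 1+1.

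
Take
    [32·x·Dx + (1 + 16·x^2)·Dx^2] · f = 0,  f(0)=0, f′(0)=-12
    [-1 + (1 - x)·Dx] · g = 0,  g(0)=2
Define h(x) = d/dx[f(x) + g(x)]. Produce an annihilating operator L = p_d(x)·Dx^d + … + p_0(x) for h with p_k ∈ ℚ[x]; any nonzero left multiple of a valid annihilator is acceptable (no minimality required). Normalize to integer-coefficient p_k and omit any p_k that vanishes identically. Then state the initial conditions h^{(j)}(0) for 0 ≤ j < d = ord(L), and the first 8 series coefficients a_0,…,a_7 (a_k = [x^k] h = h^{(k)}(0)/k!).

f: a_k = 0, -12, 0, 64, 0, -3072/5, 0, 49152/7, …
g: a_k = 2, 2, 2, 2, 2, 2, 2, 2, …
f+g: L₀ = lclm(L_f,L_g), ord ≤ 2+1.
Derive L from L₀ (diff closure).
L = (32 - 128·x - 1536·x^2) + (-19 + 32·x + 656·x^2 - 1536·x^3)·Dx + (1 + 15·x + 240·x^3 - 256·x^4)·Dx^2  (order 2).
h: a_k = -10, 4, 198, 8, -3062, 12, 49166, 16, …
ICs: h(0) = -10, h′(0) = 4.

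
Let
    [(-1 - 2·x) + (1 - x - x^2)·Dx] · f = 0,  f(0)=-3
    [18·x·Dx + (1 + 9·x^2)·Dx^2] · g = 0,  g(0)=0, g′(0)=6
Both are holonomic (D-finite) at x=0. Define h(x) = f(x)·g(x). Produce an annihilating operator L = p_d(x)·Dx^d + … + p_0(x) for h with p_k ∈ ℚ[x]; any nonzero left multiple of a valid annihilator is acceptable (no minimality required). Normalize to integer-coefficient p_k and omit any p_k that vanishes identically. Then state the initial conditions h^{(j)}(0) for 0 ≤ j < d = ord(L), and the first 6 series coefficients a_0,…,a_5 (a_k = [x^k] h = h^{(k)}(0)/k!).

f: a_k = -3, -3, -6, -9, -15, -24, …
g: a_k = 0, 6, 0, -18, 0, 486/5, …
Product ⇒ symmetric product L₀, ord ≤ 2.
L = (2 + 18·x + 54·x^2) + (2 - 14·x + 36·x^2 + 54·x^3)·Dx + (-1 + x - 8·x^2 + 9·x^3 + 9·x^4)·Dx^2  (order 2).
h: a_k = 0, -18, -18, 18, 0, -1368/5, …
ICs: h(0) = 0, h′(0) = -18.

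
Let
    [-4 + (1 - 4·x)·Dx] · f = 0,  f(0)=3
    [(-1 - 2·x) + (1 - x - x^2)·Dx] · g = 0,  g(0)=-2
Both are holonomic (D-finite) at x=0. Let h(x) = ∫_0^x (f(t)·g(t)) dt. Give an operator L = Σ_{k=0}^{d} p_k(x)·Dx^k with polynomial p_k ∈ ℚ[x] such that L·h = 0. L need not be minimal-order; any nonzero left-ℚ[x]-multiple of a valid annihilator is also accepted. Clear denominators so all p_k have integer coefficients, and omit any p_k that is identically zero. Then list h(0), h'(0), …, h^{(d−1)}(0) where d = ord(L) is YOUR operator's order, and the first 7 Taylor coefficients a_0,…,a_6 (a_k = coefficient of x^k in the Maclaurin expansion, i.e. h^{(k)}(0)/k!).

L = (-5 + 6·x + 12·x^2)·Dx + (1 - 5·x + 3·x^2 + 4·x^3)·Dx^2  (order 2).
h: a_k = 0, -6, -15, -44, -273/2, -2214/5, -1484, …
ICs: h(0) = 0, h′(0) = -6.

f: a_k = 3, 12, 48, 192, 768, 3072, 12288, …
g: a_k = -2, -2, -4, -6, -10, -16, -26, …
Sym-product of L_f,L_g gives L₀ (≤ ord 1).
h=∫₀ˣh₀: take L = L₀·Dx.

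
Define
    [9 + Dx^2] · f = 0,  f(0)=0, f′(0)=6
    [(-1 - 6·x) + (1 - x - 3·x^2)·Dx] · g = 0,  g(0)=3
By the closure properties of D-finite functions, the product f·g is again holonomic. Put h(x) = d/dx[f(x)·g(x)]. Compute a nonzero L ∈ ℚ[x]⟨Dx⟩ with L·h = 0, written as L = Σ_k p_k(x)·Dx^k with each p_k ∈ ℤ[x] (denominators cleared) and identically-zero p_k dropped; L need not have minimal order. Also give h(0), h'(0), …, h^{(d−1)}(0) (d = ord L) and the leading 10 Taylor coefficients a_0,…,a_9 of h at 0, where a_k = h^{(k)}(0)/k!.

f: a_k = 0, 6, 0, -9, 0, 81/20, 0, -243/280, 0, 243/2240, …
g: a_k = 3, 3, 12, 21, 57, 120, 291, 651, 1524, 3477, …
f·g: L₀ = L_f ⊗_s L_g, ord ≤ 2·1.
Differentiate: ansatz ord ≤ ord L₀ ⇒ L.
L = (-15 - 54·x - 135·x^2 + 162·x^3 + 243·x^4) + (6·x + 54·x^2 + 108·x^3)·Dx + (1 - 4·x - 9·x^2 + 18·x^3 + 27·x^4)·Dx^2  (order 2).
h: a_k = 18, 36, 135, 396, 4923/4, 32589/10, 358119/40, 162873/7, 27198909/448, 34655265/224, …
ICs: h(0) = 18, h′(0) = 36.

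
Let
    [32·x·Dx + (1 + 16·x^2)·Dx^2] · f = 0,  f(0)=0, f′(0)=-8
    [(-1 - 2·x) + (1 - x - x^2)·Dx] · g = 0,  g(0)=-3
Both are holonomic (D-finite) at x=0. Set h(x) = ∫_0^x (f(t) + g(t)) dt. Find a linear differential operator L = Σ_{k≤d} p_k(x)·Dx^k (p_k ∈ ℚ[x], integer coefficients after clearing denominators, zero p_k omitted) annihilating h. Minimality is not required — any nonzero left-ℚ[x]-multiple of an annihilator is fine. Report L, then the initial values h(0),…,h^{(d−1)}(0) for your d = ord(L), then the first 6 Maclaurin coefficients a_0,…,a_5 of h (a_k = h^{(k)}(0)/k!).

f: a_k = 0, -8, 0, 128/3, 0, -2048/5, …
g: a_k = -3, -3, -6, -9, -15, -24, …
Sum ⇒ L₀ = lclm(L_f,L_g) in ℚ(x)⟨Dx⟩.
∫: right-multiply L₀ by Dx.
L = (64 - 256·x - 3904·x^2 - 6912·x^3 - 9696·x^4 - 1536·x^6)·Dx^2 + (-25 - 24·x + 542·x^2 - 780·x^3 - 6800·x^4 - 6560·x^5 - 768·x^6 - 1536·x^7)·Dx^3 + (2 + 17·x + 62·x^2 + 202·x^3 + 445·x^4 - 1136·x^5 - 576·x^6 - 256·x^7 - 256·x^8)·Dx^4  (order 4).
h: a_k = 0, -3, -11/2, -2, 101/12, -3, …
ICs: h(0) = 0, h′(0) = -3, h′′(0) = -11, h′′′(0) = -12.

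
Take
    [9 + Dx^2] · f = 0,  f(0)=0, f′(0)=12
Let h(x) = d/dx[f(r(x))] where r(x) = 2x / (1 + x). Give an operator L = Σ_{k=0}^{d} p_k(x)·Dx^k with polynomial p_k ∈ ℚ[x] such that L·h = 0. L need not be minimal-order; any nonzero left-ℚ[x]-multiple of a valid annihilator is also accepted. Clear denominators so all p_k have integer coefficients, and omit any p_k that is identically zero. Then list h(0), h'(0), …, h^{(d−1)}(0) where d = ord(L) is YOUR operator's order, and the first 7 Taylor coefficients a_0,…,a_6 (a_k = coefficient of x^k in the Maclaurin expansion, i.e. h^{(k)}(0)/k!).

f: a_k = 0, 12, 0, -18, 0, 81/10, 0, …
L₀ from L_f via x↦r, Dx↦r'^{-1}Dx.
h=h₀': d/dx-closure on L₀ ⇒ L.
L = (42 + 12·x + 6·x^2) + (6 + 18·x + 18·x^2 + 6·x^3)·Dx + (1 + 4·x + 6·x^2 + 4·x^3 + x^4)·Dx^2  (order 2).
h: a_k = 24, -48, -360, 1632, -2904, 720, 53544/5, …
ICs: h(0) = 24, h′(0) = -48.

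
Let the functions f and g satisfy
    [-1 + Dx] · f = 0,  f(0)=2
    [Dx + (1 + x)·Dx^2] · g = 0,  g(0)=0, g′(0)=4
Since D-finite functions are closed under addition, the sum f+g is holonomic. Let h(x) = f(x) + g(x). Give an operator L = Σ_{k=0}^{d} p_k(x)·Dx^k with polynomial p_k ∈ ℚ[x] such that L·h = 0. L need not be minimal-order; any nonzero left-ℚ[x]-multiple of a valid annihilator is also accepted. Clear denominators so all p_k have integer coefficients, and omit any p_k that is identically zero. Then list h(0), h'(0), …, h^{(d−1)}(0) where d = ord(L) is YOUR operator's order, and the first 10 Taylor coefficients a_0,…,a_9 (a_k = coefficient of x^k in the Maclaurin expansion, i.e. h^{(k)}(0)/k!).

f: a_k = 2, 2, 1, 1/3, 1/12, 1/60, 1/360, 1/2520, 1/20160, 1/181440, …
g: a_k = 0, 4, -2, 4/3, -1, 4/5, -2/3, 4/7, -1/2, 4/9, …
L₀ := lclm(L_f,L_g); ord L₀ ≤ 1+2.
L = (-3 - x)·Dx + (1 - 2·x - x^2)·Dx^2 + (2 + 3·x + x^2)·Dx^3  (order 3).
h: a_k = 2, 6, -1, 5/3, -11/12, 49/60, -239/360, 1441/2520, -10079/20160, 80641/181440, …
ICs: h(0) = 2, h′(0) = 6, h′′(0) = -2.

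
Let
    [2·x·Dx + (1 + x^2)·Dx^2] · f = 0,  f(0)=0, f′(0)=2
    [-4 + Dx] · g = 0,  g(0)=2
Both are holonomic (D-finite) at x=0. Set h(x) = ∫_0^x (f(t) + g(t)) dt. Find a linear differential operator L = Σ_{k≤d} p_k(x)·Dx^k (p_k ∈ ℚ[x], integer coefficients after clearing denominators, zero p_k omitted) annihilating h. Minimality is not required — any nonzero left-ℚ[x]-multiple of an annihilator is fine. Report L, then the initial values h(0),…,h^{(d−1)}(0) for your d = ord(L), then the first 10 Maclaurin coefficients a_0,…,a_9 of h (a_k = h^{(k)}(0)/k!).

L = (4 - 16·x - 12·x^2 - 16·x^3)·Dx^2 + (-9 - 13·x^2 - 8·x^4)·Dx^3 + (2 + x + 4·x^2 + x^3 + 2·x^4)·Dx^4  (order 4).
h: a_k = 0, 2, 5, 16/3, 31/6, 64/15, 131/45, 512/315, 979/1260, 1024/2835, …
ICs: h(0) = 0, h′(0) = 2, h′′(0) = 10, h′′′(0) = 32.

f: a_k = 0, 2, 0, -2/3, 0, 2/5, 0, -2/7, 0, 2/9, …
g: a_k = 2, 8, 16, 64/3, 64/3, 256/15, 512/45, 2048/315, 1024/315, 4096/2835, …
h₀=f+g: left-lcm gives L₀, ord ≤ 3.
Integrate: L := L₀·Dx.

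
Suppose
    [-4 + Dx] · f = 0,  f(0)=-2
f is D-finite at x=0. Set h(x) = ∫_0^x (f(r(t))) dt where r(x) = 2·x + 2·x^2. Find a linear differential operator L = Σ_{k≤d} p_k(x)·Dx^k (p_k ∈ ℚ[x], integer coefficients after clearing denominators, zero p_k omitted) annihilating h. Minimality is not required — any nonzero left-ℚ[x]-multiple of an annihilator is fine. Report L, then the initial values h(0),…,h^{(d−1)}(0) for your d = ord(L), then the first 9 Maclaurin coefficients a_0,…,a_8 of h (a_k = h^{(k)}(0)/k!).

f: a_k = -2, -8, -16, -64/3, -64/3, -256/15, -512/45, -2048/315, -1024/315, …
L₀ from L_f via x↦r, Dx↦r'^{-1}Dx.
Integrate: L := L₀·Dx.
L = (-8 - 16·x)·Dx + Dx^2  (order 2).
h: a_k = 0, -2, -8, -80/3, -224/3, -2752/15, -18176/45, -255488/315, -94720/63, …
ICs: h(0) = 0, h′(0) = -2.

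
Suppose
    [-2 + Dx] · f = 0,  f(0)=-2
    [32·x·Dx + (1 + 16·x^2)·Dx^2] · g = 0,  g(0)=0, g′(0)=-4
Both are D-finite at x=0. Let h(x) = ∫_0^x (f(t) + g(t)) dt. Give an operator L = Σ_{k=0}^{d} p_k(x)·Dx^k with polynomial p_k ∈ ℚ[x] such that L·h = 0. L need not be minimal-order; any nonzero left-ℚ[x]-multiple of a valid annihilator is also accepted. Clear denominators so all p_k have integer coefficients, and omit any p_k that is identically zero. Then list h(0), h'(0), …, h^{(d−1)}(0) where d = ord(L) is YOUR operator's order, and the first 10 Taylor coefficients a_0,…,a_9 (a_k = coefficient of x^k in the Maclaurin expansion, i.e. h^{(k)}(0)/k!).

L = (32 - 64·x - 1536·x^2 - 1024·x^3)·Dx^2 + (-18 + 704·x^2 - 512·x^4)·Dx^3 + (1 + 16·x + 32·x^2 + 256·x^3 + 256·x^4)·Dx^4  (order 4).
h: a_k = 0, -2, -4, -4/3, 14/3, -4/15, -308/9, -8/315, 92158/315, -4/2835, …
ICs: h(0) = 0, h′(0) = -2, h′′(0) = -8, h′′′(0) = -8.

f: a_k = -2, -4, -4, -8/3, -4/3, -8/15, -8/45, -16/315, -4/315, -8/2835, …
g: a_k = 0, -4, 0, 64/3, 0, -1024/5, 0, 16384/7, 0, -262144/9, …
Weyl lclm of L_f,L_g ⇒ L₀ (ord ≤ 3).
Integrate: L := L₀·Dx.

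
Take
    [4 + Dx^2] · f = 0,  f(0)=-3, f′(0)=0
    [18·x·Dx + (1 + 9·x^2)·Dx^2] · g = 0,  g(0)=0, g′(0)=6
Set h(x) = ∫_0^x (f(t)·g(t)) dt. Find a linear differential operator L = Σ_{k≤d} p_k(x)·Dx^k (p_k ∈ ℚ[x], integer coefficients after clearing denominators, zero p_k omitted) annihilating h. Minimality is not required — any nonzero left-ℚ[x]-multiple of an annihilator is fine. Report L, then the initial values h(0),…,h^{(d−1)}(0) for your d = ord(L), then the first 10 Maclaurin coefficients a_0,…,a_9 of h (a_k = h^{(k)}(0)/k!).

L = (2080 + 50256·x^2 + 89424·x^4 + 186624·x^6 + 419904·x^8)·Dx + (3168·x + 38880·x^3 + 139968·x^5 + 419904·x^7)·Dx^2 + (572 + 13788·x^2 + 33048·x^4 + 93312·x^6 + 209952·x^8)·Dx^3 + (792·x + 9720·x^3 + 34992·x^5 + 104976·x^7)·Dx^4 + (13 + 306·x^2 + 2673·x^4 + 11664·x^6 + 26244·x^8)·Dx^5  (order 5).
h: a_k = 0, 0, -9, 0, 45/2, 0, -343/5, 0, 43669/140, 0, …
ICs: h(0) = 0, h′(0) = 0, h′′(0) = -18, h′′′(0) = 0, h′′′′(0) = 540.

f: a_k = -3, 0, 6, 0, -2, 0, 4/15, 0, -2/105, 0, …
g: a_k = 0, 6, 0, -18, 0, 486/5, 0, -4374/7, 0, 4374, …
L₀ := L_f ⊗_s L_g (sym. prod.), ord ≤ 4.
∫: right-multiply L₀ by Dx.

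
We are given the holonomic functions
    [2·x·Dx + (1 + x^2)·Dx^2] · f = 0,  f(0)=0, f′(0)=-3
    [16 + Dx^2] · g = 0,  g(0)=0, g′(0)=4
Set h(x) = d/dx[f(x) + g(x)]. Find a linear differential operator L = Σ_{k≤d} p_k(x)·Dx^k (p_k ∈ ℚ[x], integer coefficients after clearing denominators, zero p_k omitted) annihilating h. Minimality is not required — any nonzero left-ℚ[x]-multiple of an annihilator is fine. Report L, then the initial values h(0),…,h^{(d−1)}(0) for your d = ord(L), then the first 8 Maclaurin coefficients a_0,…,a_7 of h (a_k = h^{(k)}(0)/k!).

f: a_k = 0, -3, 0, 1, 0, -3/5, 0, 3/7, …
g: a_k = 0, 4, 0, -32/3, 0, 128/15, 0, -1024/315, …
L₀ := lclm(L_f,L_g); ord L₀ ≤ 2+2.
Differentiate: ansatz ord ≤ ord L₀ ⇒ L.
L = (64·x + 704·x^3 + 256·x^5) + (112 + 416·x^2 + 432·x^4 + 128·x^6)·Dx + (4·x + 44·x^3 + 16·x^5)·Dx^2 + (7 + 26·x^2 + 27·x^4 + 8·x^6)·Dx^3  (order 3).
h: a_k = 1, 0, -29, 0, 119/3, 0, -889/45, 0, …
ICs: h(0) = 1, h′(0) = 0, h′′(0) = -58.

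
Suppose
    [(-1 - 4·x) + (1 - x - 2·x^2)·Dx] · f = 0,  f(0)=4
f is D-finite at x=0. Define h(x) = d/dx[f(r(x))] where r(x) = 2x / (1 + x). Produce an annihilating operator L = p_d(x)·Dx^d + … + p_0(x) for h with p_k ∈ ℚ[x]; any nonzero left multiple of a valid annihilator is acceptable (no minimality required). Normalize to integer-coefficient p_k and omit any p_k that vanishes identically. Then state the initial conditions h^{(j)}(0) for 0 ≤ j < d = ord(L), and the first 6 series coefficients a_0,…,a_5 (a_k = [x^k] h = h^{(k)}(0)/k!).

L = (10 + 54·x + 270·x^2 + 162·x^3) + (-1 - 10·x + 90·x^3 + 81·x^4)·Dx  (order 1).
h: a_k = 8, 80, 216, 1440, 3240, 19440, …
ICs: h(0) = 8.

f: a_k = 4, 4, 12, 20, 44, 84, …
f∘r: x↦r, Dx↦Dx/r' in L_f ⇒ L₀.
Derive L from L₀ (diff closure).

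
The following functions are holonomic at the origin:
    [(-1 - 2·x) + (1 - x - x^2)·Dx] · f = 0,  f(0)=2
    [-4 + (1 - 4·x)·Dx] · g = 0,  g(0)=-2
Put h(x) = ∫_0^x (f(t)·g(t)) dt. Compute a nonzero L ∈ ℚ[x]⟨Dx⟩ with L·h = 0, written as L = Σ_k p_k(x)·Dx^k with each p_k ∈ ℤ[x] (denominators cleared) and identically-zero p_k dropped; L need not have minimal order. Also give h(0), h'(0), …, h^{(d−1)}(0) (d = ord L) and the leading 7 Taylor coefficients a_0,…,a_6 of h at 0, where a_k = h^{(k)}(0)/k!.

f: a_k = 2, 2, 4, 6, 10, 16, 26, …
g: a_k = -2, -8, -32, -128, -512, -2048, -8192, …
Sym-product of L_f,L_g gives L₀ (≤ ord 1).
∫: right-multiply L₀ by Dx.
L = (-5 + 6·x + 12·x^2)·Dx + (1 - 5·x + 3·x^2 + 4·x^3)·Dx^2  (order 2).
h: a_k = 0, -4, -10, -88/3, -91, -1476/5, -2968/3, …
ICs: h(0) = 0, h′(0) = -4.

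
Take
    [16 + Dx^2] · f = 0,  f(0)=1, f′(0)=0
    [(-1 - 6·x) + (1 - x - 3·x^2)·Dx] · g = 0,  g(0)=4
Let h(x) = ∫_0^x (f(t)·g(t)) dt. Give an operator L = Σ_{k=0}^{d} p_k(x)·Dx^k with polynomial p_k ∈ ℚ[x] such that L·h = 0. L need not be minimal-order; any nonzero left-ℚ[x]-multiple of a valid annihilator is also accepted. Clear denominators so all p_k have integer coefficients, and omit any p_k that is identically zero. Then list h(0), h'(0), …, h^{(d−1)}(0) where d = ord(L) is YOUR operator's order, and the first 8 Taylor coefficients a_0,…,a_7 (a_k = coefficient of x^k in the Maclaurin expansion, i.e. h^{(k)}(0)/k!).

L = (-10 + 16·x + 48·x^2)·Dx + (2 + 12·x)·Dx^2 + (-1 + x + 3·x^2)·Dx^3  (order 3).
h: a_k = 0, 4, 2, -16/3, -1, -28/15, -32/9, -3244/315, …
ICs: h(0) = 0, h′(0) = 4, h′′(0) = 4.

f: a_k = 1, 0, -8, 0, 32/3, 0, -256/45, 0, …
g: a_k = 4, 4, 16, 28, 76, 160, 388, 868, …
f·g: L₀ = L_f ⊗_s L_g, ord ≤ 2·1.
h=∫h₀ ⇒ L = L₀·Dx.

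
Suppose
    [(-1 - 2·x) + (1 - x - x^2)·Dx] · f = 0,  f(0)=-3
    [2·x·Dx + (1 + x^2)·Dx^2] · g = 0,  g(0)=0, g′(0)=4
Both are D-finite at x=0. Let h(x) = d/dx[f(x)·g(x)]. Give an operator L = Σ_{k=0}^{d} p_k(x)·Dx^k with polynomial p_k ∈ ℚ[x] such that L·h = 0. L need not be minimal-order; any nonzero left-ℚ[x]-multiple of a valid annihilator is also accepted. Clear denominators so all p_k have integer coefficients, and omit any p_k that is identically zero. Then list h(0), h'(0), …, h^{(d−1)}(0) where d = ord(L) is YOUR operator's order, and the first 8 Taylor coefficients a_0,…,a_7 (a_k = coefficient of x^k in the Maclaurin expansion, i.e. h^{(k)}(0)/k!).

f: a_k = -3, -3, -6, -9, -15, -24, -39, -63, …
g: a_k = 0, 4, 0, -4/3, 0, 4/5, 0, -4/7, …
Product ⇒ symmetric product L₀, ord ≤ 2.
Derive L from L₀ (diff closure).
L = (2 + 30·x^2 + 24·x^3 + 36·x^4) + (4 + 10·x + 12·x^2 + 22·x^3 + 24·x^4 + 24·x^5)·Dx + (-1 - 2·x^2 + 4·x^3 + 2·x^4 + 4·x^5 + 3·x^6)·Dx^2  (order 2).
h: a_k = -12, -24, -60, -128, -272, -2592/5, -4868/5, -63136/35, …
ICs: h(0) = -12, h′(0) = -24.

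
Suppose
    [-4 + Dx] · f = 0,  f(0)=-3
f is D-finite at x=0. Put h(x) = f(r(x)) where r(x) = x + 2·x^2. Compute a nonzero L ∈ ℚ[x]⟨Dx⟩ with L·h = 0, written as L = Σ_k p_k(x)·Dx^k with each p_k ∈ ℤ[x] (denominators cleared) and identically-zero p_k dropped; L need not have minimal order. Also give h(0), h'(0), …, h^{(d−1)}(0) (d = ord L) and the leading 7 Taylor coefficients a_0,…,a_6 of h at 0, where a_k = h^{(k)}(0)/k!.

L = (-4 - 16·x) + Dx  (order 1).
h: a_k = -3, -12, -48, -128, -320, -3328/5, -19456/15, …
ICs: h(0) = -3.

f: a_k = -3, -12, -24, -32, -32, -128/5, -256/15, …
Change of var in L_f (x↦r) gives L₀.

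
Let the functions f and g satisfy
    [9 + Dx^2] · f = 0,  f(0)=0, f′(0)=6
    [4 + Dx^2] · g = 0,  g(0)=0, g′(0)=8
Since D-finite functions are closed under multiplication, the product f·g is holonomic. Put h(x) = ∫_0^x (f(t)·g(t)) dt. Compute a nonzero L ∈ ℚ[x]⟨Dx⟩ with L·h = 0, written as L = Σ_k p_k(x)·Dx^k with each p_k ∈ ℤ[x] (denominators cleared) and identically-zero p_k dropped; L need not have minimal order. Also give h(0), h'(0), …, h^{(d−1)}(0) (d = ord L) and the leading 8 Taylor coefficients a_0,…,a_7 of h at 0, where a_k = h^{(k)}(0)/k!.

L = 25·Dx + 26·Dx^3 + Dx^5  (order 5).
h: a_k = 0, 0, 0, 16, 0, -104/5, 0, 62/5, …
ICs: h(0) = 0, h′(0) = 0, h′′(0) = 0, h′′′(0) = 96, h′′′′(0) = 0.

f: a_k = 0, 6, 0, -9, 0, 81/20, 0, -243/280, …
g: a_k = 0, 8, 0, -16/3, 0, 16/15, 0, -32/315, …
L₀ := L_f ⊗_s L_g (sym. prod.), ord ≤ 4.
Integrate: L := L₀·Dx.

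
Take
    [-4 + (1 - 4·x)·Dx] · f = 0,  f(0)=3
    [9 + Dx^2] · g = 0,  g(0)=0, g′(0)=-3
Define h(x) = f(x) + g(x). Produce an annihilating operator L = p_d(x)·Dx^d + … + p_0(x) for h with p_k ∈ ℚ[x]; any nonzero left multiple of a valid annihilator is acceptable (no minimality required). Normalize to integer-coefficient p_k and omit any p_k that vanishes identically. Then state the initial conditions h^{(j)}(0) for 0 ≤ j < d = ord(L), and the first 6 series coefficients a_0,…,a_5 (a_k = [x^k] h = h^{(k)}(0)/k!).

f: a_k = 3, 12, 48, 192, 768, 3072, …
g: a_k = 0, -3, 0, 9/2, 0, -81/40, …
L₀ := lclm(L_f,L_g); ord L₀ ≤ 1+2.
L = (3780 - 2592·x + 5184·x^2) + (-369 + 2124·x - 3888·x^2 + 5184·x^3)·Dx + (420 - 288·x + 576·x^2)·Dx^2 + (-41 + 236·x - 432·x^2 + 576·x^3)·Dx^3  (order 3).
h: a_k = 3, 9, 48, 393/2, 768, 122799/40, …
ICs: h(0) = 3, h′(0) = 9, h′′(0) = 96.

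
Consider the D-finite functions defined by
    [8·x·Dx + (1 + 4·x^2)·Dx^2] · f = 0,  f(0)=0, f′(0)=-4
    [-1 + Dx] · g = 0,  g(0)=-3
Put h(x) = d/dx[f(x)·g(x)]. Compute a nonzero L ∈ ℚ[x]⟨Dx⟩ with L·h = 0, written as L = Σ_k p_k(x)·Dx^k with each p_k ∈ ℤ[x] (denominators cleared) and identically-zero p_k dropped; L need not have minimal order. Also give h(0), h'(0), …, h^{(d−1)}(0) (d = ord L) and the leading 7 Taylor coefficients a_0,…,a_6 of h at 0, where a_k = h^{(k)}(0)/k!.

L = (-7 - 16·x + 104·x^2 - 64·x^3 + 16·x^4) + (6 + 24·x - 112·x^2 + 96·x^3 - 32·x^4)·Dx + (1 - 8·x + 8·x^2 - 32·x^3 + 16·x^4)·Dx^2  (order 2).
h: a_k = 12, 24, -30, -56, 309/2, 215, -12763/20, …
ICs: h(0) = 12, h′(0) = 24.

f: a_k = 0, -4, 0, 16/3, 0, -64/5, 0, …
g: a_k = -3, -3, -3/2, -1/2, -1/8, -1/40, -1/240, …
Sym-product of L_f,L_g gives L₀ (≤ ord 2).
Derive L from L₀ (diff closure).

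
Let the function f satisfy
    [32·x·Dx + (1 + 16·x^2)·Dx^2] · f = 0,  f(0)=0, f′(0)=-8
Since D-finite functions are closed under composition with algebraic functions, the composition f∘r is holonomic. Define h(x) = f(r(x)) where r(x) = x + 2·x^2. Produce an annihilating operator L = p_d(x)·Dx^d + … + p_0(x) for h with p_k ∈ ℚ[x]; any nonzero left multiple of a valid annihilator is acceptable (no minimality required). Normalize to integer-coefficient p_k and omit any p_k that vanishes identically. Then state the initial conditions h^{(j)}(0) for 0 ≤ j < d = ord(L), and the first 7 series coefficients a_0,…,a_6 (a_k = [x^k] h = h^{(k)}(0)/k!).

f: a_k = 0, -8, 0, 128/3, 0, -2048/5, 0, …
f∘r: x↦r, Dx↦Dx/r' in L_f ⇒ L₀.
L = (-4 + 32·x + 256·x^2 + 768·x^3 + 768·x^4)·Dx + (1 + 4·x + 16·x^2 + 128·x^3 + 320·x^4 + 256·x^5)·Dx^2  (order 2).
h: a_k = 0, -8, -16, 128/3, 256, 512/5, -11264/3, …
ICs: h(0) = 0, h′(0) = -8.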